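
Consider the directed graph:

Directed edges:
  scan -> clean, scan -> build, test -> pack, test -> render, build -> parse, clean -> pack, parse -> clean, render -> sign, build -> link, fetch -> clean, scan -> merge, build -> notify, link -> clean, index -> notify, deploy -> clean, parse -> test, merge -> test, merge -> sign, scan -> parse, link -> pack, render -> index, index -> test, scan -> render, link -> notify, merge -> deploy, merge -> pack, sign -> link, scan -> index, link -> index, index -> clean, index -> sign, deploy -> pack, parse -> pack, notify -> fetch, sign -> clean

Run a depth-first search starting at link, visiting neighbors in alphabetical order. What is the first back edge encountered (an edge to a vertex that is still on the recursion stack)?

sign→link

DFS from link (visiting neighbors in alphabetical order); mark gray on enter, black on exit:
link gray
  clean gray
    pack gray
    pack black
  clean black
  index gray
    index→clean: clean black — skip
    notify gray
      fetch gray
        fetch→clean: clean black — skip
      fetch black
    notify black
    sign gray
      sign→clean: clean black — skip
      sign→link: link is gray → back edge
First back edge: sign → link.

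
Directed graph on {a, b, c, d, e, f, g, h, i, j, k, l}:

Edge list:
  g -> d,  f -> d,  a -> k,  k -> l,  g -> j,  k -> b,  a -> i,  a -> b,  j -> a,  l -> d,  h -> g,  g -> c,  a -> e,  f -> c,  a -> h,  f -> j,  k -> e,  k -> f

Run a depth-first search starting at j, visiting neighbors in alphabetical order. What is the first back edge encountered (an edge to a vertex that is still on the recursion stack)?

g→j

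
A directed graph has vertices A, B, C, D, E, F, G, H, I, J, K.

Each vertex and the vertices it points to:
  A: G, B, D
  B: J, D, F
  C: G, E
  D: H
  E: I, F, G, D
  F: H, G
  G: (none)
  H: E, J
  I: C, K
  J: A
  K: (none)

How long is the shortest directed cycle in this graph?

3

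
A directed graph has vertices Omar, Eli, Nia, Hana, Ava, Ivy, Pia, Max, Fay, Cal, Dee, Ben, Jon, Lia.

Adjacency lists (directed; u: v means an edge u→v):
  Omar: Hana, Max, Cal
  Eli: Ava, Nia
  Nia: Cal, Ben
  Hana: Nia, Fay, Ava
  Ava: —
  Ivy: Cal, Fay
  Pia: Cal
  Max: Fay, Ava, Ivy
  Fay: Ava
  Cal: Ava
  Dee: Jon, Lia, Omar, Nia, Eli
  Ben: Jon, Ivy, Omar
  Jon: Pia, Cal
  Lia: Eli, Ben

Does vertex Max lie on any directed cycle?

Max lies on a cycle iff there is a path from Max back to itself.
Exploring from Max, it never reaches itself; equivalently, its strongly connected component is a singleton.

No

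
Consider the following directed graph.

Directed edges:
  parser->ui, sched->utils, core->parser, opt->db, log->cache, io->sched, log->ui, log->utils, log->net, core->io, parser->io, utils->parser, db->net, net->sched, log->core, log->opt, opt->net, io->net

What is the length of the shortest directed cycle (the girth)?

For each vertex v, BFS finds the shortest path from v back to v.
The shortest such closed walk is parser → io → sched → utils → parser, length 4.

4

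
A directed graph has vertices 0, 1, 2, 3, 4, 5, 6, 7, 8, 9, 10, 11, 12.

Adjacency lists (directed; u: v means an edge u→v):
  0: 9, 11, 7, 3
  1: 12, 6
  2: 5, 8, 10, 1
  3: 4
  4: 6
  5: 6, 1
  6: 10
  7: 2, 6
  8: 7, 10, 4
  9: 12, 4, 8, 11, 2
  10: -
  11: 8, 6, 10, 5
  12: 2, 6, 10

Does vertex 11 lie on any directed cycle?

11 lies on a cycle iff there is a path from 11 back to itself.
Exploring from 11, it never reaches itself; equivalently, its strongly connected component is a singleton.

No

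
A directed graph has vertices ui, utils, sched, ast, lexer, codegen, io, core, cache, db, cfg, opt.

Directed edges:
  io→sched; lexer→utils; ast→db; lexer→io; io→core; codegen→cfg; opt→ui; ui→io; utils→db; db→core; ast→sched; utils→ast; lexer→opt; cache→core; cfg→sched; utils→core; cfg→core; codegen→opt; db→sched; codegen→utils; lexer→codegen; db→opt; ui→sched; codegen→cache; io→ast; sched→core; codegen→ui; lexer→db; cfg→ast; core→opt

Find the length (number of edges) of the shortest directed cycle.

4

For each vertex v, BFS finds the shortest path from v back to v.
The shortest such closed walk is ui → sched → core → opt → ui, length 4.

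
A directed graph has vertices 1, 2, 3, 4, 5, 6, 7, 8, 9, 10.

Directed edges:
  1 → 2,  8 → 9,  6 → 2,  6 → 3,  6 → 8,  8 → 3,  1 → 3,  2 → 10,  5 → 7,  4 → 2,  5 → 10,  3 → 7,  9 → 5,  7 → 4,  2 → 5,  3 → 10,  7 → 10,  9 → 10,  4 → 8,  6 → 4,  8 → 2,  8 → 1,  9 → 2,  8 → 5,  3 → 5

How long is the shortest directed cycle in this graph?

For each vertex v, BFS finds the shortest path from v back to v.
The shortest such closed walk is 8 → 3 → 7 → 4 → 8, length 4.

4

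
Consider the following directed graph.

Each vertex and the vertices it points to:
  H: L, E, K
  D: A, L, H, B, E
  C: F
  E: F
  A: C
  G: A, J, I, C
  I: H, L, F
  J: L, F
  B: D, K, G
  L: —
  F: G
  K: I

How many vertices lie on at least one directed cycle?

11

A vertex is on a directed cycle iff it belongs to a strongly connected component of size ≥ 2 (or has a self-loop).
The vertices on cycles are {A, B, C, D, E, F, G, H, I, J, K} — 11 in total.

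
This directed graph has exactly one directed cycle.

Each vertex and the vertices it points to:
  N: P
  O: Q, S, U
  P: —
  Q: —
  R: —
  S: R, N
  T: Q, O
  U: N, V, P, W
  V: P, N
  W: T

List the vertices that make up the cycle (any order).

DFS with gray/black marking from T:
T gray
  Q gray
  Q black
  O gray
    O→Q: Q black — skip
    S gray
      R gray
      R black
      N gray
        P gray
        P black
      N black
    S black
    U gray
      U→N: N black — skip
      V gray
        V→P: P black — skip
        V→N: N black — skip
      V black
      U→P: P black — skip
      W gray
        W→T: T is gray → back edge
Back edge closes the cycle T → O → U → W → T; its vertices are {O, T, U, W}.

O, T, U, W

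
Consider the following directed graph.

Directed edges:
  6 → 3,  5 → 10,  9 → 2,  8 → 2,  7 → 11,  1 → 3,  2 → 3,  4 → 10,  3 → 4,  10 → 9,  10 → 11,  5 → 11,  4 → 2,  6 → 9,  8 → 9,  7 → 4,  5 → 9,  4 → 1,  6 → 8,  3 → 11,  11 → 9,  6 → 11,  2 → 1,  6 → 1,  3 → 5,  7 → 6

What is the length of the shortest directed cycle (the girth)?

3

For each vertex v, BFS finds the shortest path from v back to v.
The shortest such closed walk is 1 → 3 → 4 → 1, length 3.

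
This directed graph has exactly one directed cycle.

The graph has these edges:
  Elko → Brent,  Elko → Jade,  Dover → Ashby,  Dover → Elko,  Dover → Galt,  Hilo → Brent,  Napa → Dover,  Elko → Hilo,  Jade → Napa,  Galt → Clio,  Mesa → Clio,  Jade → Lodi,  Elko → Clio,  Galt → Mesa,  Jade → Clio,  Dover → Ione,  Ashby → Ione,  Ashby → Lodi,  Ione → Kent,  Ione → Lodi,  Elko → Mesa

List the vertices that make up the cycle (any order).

Elko, Jade, Napa, Dover

DFS with gray/black marking from Dover:
Dover gray
  Galt gray
    Clio gray
    Clio black
    Mesa gray
      Mesa→Clio: Clio black — skip
    Mesa black
  Galt black
  Ashby gray
    Ione gray
      Lodi gray
      Lodi black
      Kent gray
      Kent black
    Ione black
    Ashby→Lodi: Lodi black — skip
  Ashby black
  Dover→Ione: Ione black — skip
  Elko gray
    Brent gray
    Brent black
    Hilo gray
      Hilo→Brent: Brent black — skip
    Hilo black
    Elko→Clio: Clio black — skip
    Elko→Mesa: Mesa black — skip
    Jade gray
      Napa gray
        Napa→Dover: Dover is gray → back edge
Back edge closes the cycle Dover → Elko → Jade → Napa → Dover; its vertices are {Elko, Jade, Napa, Dover}.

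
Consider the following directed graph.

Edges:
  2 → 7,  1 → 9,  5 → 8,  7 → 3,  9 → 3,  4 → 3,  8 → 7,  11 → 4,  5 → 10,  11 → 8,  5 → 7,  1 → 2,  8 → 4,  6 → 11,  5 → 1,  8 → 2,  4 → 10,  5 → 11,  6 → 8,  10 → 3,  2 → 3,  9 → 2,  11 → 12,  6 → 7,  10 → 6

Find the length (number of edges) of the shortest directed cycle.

For each vertex v, BFS finds the shortest path from v back to v.
The shortest such closed walk is 10 → 6 → 11 → 4 → 10, length 4.

4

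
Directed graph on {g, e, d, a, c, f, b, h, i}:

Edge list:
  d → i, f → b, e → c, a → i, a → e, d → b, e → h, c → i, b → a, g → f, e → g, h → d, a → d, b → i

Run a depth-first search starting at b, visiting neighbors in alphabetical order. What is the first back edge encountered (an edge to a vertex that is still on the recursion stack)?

d→b

DFS from b (visiting neighbors in alphabetical order); mark gray on enter, black on exit:
b gray
  a gray
    d gray
      d→b: b is gray → back edge
First back edge: d → b.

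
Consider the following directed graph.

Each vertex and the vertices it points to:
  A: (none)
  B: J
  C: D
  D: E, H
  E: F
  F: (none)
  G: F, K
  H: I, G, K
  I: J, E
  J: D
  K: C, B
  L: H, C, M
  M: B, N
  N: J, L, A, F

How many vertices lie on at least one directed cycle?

11

A vertex is on a directed cycle iff it belongs to a strongly connected component of size ≥ 2 (or has a self-loop).
The vertices on cycles are {B, C, D, G, H, I, J, K, L, M, N} — 11 in total.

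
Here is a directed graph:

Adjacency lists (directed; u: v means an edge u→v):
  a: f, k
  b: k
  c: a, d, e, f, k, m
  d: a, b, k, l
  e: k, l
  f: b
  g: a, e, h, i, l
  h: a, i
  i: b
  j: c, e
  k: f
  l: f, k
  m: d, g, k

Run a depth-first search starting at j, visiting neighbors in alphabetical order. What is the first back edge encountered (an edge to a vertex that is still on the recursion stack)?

DFS from j (visiting neighbors in alphabetical order); mark gray on enter, black on exit:
j gray
  c gray
    a gray
      f gray
        b gray
          k gray
            k→f: f is gray → back edge
First back edge: k → f.

k→f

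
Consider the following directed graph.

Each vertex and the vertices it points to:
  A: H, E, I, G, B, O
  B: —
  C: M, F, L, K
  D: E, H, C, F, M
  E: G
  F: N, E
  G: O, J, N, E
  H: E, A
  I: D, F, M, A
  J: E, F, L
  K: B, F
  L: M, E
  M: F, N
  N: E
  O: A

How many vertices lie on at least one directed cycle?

A vertex is on a directed cycle iff it belongs to a strongly connected component of size ≥ 2 (or has a self-loop).
The vertices on cycles are {A, C, D, E, F, G, H, I, J, K, L, M, N, O} — 14 in total.

14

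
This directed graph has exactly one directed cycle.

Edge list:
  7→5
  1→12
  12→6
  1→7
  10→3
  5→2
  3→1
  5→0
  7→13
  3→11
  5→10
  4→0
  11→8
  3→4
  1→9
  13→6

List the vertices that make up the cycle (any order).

1, 3, 5, 7, 10

DFS with gray/black marking from 3:
3 gray
  4 gray
    0 gray
    0 black
  4 black
  1 gray
    9 gray
    9 black
    12 gray
      6 gray
      6 black
    12 black
    7 gray
      13 gray
        13→6: 6 black — skip
      13 black
      5 gray
        5→0: 0 black — skip
        2 gray
        2 black
        10 gray
          10→3: 3 is gray → back edge
Back edge closes the cycle 3 → 1 → 7 → 5 → 10 → 3; its vertices are {1, 3, 5, 7, 10}.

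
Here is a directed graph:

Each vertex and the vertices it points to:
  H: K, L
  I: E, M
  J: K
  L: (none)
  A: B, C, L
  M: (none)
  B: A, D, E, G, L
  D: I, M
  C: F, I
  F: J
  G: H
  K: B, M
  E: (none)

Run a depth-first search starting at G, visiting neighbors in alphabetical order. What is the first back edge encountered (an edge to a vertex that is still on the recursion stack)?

DFS from G (visiting neighbors in alphabetical order); mark gray on enter, black on exit:
G gray
  H gray
    K gray
      B gray
        A gray
          A→B: B is gray → back edge
First back edge: A → B.

A->B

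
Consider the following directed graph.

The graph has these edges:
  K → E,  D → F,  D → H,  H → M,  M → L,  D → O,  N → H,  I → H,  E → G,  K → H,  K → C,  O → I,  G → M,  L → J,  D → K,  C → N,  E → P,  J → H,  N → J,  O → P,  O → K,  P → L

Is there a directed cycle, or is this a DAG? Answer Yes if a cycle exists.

Yes

DFS with white/gray/black marking, starting from H:
H gray
  M gray
    L gray
      J gray
        J→H: H is gray → back edge
Back edge found, so a cycle exists: H → M → L → J → H.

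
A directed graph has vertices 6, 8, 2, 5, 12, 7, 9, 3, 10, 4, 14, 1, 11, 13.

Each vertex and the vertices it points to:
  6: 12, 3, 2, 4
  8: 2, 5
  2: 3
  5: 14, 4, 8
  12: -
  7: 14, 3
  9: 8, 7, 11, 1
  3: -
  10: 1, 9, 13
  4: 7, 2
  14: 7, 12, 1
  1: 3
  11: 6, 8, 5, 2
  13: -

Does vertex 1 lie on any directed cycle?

No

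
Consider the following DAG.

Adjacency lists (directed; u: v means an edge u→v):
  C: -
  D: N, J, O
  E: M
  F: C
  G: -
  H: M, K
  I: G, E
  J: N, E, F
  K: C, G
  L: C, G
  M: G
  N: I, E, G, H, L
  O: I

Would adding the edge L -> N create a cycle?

Yes

Adding L→N creates a cycle iff N can already reach L.
Path from N: N → L.
So N → … → L → N is a cycle.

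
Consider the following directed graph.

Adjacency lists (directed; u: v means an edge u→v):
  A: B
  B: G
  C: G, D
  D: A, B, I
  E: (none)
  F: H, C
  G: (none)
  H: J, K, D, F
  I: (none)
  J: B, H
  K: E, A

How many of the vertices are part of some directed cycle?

3

A vertex is on a directed cycle iff it belongs to a strongly connected component of size ≥ 2 (or has a self-loop).
The vertices on cycles are {F, H, J} — 3 in total.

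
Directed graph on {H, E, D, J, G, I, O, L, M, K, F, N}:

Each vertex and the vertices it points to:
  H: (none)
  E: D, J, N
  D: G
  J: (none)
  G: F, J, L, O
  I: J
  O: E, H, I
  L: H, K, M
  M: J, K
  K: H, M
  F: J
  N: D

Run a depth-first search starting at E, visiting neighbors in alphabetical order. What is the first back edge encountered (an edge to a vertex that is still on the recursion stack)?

M->K

DFS from E (visiting neighbors in alphabetical order); mark gray on enter, black on exit:
E gray
  D gray
    G gray
      F gray
        J gray
        J black
      F black
      G→J: J black — skip
      L gray
        H gray
        H black
        K gray
          K→H: H black — skip
          M gray
            M→J: J black — skip
            M→K: K is gray → back edge
First back edge: M → K.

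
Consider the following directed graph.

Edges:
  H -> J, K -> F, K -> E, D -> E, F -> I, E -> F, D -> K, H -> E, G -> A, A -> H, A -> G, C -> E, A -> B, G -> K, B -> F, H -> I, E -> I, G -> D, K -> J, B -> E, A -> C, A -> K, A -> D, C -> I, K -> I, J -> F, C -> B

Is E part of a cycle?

No

E lies on a cycle iff there is a path from E back to itself.
Exploring from E, it never reaches itself; equivalently, its strongly connected component is a singleton.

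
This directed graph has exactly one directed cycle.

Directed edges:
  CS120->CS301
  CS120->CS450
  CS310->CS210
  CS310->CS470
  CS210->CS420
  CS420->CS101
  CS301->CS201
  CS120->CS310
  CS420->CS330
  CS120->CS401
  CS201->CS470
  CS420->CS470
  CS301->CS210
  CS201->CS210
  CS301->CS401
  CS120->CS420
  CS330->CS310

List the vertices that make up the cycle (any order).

DFS with gray/black marking from CS420:
CS420 gray
  CS101 gray
  CS101 black
  CS470 gray
  CS470 black
  CS330 gray
    CS310 gray
      CS310→CS470: CS470 black — skip
      CS210 gray
        CS210→CS420: CS420 is gray → back edge
Back edge closes the cycle CS420 → CS330 → CS310 → CS210 → CS420; its vertices are {CS210, CS310, CS330, CS420}.

CS210, CS310, CS330, CS420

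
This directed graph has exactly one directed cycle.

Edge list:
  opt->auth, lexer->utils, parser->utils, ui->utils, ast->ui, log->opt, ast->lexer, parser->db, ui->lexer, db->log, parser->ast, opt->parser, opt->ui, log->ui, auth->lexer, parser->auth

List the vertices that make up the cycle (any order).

db, log, opt, parser

DFS with gray/black marking from db:
db gray
  log gray
    ui gray
      lexer gray
        utils gray
        utils black
      lexer black
      ui→utils: utils black — skip
    ui black
    opt gray
      parser gray
        parser→utils: utils black — skip
        parser→db: db is gray → back edge
Back edge closes the cycle db → log → opt → parser → db; its vertices are {db, log, opt, parser}.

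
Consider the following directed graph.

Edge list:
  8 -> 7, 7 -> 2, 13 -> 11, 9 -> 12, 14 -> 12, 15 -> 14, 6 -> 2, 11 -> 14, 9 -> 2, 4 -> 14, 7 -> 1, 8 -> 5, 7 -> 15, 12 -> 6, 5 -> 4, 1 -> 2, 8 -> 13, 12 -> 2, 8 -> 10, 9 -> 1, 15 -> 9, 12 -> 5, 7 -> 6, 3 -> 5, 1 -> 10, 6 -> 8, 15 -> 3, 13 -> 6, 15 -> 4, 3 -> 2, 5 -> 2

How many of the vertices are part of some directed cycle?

A vertex is on a directed cycle iff it belongs to a strongly connected component of size ≥ 2 (or has a self-loop).
The vertices on cycles are {3, 4, 5, 6, 7, 8, 9, 11, 12, 13, 14, 15} — 12 in total.

12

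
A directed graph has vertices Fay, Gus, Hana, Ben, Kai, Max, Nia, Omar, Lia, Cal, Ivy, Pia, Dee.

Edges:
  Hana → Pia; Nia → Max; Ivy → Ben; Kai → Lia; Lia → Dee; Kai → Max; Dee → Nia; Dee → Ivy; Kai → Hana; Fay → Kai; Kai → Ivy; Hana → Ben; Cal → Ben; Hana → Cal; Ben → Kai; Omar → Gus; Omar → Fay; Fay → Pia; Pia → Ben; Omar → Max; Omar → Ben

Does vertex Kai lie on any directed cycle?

Kai is on a cycle iff Kai can reach itself via ≥1 edge.
Kai → Ivy → Ben → Kai — yes.

Yes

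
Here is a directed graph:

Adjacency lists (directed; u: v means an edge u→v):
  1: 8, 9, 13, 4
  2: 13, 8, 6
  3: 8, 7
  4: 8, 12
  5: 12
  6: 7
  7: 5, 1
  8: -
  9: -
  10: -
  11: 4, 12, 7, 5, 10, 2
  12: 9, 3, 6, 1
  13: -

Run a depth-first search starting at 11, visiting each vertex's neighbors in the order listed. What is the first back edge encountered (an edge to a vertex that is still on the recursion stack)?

DFS from 11 (visiting each vertex's neighbors in the order listed); mark gray on enter, black on exit:
11 gray
  4 gray
    8 gray
    8 black
    12 gray
      9 gray
      9 black
      3 gray
        3→8: 8 black — skip
        7 gray
          5 gray
            5→12: 12 is gray → back edge
First back edge: 5 → 12.

5→12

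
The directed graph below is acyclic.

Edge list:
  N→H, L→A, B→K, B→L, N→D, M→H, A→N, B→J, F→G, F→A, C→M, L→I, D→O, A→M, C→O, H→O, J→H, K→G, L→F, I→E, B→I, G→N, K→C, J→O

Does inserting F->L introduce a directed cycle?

Yes

Adding F→L creates a cycle iff L can already reach F.
Path from L: L → F.
So L → … → F → L is a cycle.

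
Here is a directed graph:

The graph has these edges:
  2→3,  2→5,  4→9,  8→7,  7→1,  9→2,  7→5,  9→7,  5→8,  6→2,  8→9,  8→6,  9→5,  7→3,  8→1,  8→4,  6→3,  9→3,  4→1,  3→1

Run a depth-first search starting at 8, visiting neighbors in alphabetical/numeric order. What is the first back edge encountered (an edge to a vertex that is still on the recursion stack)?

DFS from 8 (visiting neighbors in alphabetical/numeric order); mark gray on enter, black on exit:
8 gray
  1 gray
  1 black
  4 gray
    4→1: 1 black — skip
    9 gray
      2 gray
        3 gray
          3→1: 1 black — skip
        3 black
        5 gray
          5→8: 8 is gray → back edge
First back edge: 5 → 8.

5->8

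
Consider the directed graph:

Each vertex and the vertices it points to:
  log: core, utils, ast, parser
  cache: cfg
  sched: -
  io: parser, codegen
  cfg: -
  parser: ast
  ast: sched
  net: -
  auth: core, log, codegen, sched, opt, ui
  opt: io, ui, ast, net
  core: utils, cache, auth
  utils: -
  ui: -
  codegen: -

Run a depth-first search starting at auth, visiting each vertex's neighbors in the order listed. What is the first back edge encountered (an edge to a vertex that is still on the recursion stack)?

core→auth

DFS from auth (visiting each vertex's neighbors in the order listed); mark gray on enter, black on exit:
auth gray
  core gray
    utils gray
    utils black
    cache gray
      cfg gray
      cfg black
    cache black
    core→auth: auth is gray → back edge
First back edge: core → auth.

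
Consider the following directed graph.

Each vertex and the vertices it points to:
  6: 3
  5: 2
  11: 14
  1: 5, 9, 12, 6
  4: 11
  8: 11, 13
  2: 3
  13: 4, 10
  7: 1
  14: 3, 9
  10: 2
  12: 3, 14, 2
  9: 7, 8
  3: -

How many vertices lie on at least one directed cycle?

9

A vertex is on a directed cycle iff it belongs to a strongly connected component of size ≥ 2 (or has a self-loop).
The vertices on cycles are {1, 4, 7, 8, 9, 11, 12, 13, 14} — 9 in total.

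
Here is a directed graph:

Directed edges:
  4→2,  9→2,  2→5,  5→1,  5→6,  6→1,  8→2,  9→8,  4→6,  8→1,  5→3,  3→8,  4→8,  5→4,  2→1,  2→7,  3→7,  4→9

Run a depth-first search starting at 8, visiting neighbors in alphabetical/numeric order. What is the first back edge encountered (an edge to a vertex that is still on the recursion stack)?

3→8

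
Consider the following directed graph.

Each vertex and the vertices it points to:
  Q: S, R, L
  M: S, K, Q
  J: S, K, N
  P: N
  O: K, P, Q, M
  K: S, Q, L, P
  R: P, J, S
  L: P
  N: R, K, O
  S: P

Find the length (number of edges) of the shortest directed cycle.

For each vertex v, BFS finds the shortest path from v back to v.
The shortest such closed walk is J → N → R → J, length 3.

3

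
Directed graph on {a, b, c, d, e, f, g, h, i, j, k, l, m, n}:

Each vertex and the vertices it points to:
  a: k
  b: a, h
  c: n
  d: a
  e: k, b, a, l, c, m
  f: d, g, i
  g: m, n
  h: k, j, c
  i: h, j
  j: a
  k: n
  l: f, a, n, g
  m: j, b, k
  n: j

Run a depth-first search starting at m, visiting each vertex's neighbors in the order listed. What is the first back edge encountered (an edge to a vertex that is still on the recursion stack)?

DFS from m (visiting each vertex's neighbors in the order listed); mark gray on enter, black on exit:
m gray
  j gray
    a gray
      k gray
        n gray
          n→j: j is gray → back edge
First back edge: n → j.

n->j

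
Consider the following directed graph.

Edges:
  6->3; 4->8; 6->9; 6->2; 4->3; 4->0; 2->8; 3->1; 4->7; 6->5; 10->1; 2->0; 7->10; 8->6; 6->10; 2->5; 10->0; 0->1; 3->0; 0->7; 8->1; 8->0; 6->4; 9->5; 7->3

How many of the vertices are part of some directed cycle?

A vertex is on a directed cycle iff it belongs to a strongly connected component of size ≥ 2 (or has a self-loop).
The vertices on cycles are {0, 2, 3, 4, 6, 7, 8, 10} — 8 in total.

8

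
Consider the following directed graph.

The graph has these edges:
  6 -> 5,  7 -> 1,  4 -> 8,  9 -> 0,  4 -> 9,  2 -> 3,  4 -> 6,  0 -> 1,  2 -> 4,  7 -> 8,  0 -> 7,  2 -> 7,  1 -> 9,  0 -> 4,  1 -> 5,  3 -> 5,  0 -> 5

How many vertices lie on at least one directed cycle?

5

A vertex is on a directed cycle iff it belongs to a strongly connected component of size ≥ 2 (or has a self-loop).
The vertices on cycles are {0, 1, 4, 7, 9} — 5 in total.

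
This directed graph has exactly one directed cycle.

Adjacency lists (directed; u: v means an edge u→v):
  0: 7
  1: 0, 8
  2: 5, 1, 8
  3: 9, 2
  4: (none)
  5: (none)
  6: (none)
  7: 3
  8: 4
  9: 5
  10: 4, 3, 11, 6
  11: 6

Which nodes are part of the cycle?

0, 1, 2, 3, 7

DFS with gray/black marking from 3:
3 gray
  9 gray
    5 gray
    5 black
  9 black
  2 gray
    2→5: 5 black — skip
    1 gray
      0 gray
        7 gray
          7→3: 3 is gray → back edge
Back edge closes the cycle 3 → 2 → 1 → 0 → 7 → 3; its vertices are {0, 1, 2, 3, 7}.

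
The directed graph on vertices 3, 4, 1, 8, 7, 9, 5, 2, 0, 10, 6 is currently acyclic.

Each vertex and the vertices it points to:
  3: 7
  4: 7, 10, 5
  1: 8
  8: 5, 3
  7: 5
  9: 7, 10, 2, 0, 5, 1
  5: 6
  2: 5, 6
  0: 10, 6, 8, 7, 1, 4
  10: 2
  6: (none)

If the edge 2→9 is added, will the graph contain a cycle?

Yes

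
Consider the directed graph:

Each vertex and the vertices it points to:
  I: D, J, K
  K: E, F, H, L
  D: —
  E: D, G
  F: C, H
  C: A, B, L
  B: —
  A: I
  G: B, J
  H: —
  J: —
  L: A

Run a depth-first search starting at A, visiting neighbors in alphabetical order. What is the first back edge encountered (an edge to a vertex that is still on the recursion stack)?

DFS from A (visiting neighbors in alphabetical order); mark gray on enter, black on exit:
A gray
  I gray
    D gray
    D black
    J gray
    J black
    K gray
      E gray
        E→D: D black — skip
        G gray
          B gray
          B black
          G→J: J black — skip
        G black
      E black
      F gray
        C gray
          C→A: A is gray → back edge
First back edge: C → A.

C→A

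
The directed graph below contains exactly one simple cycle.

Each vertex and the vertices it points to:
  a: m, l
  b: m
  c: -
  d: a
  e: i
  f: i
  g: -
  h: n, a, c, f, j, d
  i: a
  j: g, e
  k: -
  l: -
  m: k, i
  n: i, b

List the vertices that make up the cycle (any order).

DFS with gray/black marking from a:
a gray
  m gray
    k gray
    k black
    i gray
      i→a: a is gray → back edge
Back edge closes the cycle a → m → i → a; its vertices are {a, i, m}.

a, i, m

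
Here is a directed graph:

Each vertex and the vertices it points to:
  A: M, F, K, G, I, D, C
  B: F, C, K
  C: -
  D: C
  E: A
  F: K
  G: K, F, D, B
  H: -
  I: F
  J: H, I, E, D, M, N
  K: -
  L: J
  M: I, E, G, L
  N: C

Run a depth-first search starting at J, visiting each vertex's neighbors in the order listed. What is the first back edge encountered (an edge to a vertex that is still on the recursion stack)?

M→E

DFS from J (visiting each vertex's neighbors in the order listed); mark gray on enter, black on exit:
J gray
  H gray
  H black
  I gray
    F gray
      K gray
      K black
    F black
  I black
  E gray
    A gray
      M gray
        M→I: I black — skip
        M→E: E is gray → back edge
First back edge: M → E.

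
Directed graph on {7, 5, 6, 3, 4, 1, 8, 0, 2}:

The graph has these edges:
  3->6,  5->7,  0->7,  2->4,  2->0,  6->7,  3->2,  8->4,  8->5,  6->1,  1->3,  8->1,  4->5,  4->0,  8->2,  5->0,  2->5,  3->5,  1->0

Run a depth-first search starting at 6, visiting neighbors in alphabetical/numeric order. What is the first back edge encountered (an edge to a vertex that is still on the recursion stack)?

DFS from 6 (visiting neighbors in alphabetical/numeric order); mark gray on enter, black on exit:
6 gray
  1 gray
    0 gray
      7 gray
      7 black
    0 black
    3 gray
      2 gray
        2→0: 0 black — skip
        4 gray
          4→0: 0 black — skip
          5 gray
            5→0: 0 black — skip
            5→7: 7 black — skip
          5 black
        4 black
        2→5: 5 black — skip
      2 black
      3→5: 5 black — skip
      3→6: 6 is gray → back edge
First back edge: 3 → 6.

3->6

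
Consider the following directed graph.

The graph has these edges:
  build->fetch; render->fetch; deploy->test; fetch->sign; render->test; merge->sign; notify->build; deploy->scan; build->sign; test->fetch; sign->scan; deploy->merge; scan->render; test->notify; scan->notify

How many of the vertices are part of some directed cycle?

7

A vertex is on a directed cycle iff it belongs to a strongly connected component of size ≥ 2 (or has a self-loop).
The vertices on cycles are {scan, sign, test, build, fetch, notify, render} — 7 in total.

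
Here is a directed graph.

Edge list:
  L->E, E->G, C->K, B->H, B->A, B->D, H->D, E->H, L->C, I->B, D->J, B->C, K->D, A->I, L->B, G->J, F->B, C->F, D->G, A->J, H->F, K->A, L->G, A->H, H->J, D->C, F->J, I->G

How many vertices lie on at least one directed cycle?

8

A vertex is on a directed cycle iff it belongs to a strongly connected component of size ≥ 2 (or has a self-loop).
The vertices on cycles are {A, B, C, D, F, H, I, K} — 8 in total.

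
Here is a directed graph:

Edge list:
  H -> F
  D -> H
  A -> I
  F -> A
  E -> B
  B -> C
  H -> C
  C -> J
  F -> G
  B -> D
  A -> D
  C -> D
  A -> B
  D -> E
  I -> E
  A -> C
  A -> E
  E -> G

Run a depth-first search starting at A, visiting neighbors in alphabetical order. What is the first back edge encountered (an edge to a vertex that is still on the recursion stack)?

DFS from A (visiting neighbors in alphabetical order); mark gray on enter, black on exit:
A gray
  B gray
    C gray
      D gray
        E gray
          E→B: B is gray → back edge
First back edge: E → B.

E->B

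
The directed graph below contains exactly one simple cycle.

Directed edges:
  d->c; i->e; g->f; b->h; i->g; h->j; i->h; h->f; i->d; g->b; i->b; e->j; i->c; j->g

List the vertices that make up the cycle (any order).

DFS with gray/black marking from h:
h gray
  j gray
    g gray
      b gray
        b→h: h is gray → back edge
Back edge closes the cycle h → j → g → b → h; its vertices are {b, g, h, j}.

b, g, h, j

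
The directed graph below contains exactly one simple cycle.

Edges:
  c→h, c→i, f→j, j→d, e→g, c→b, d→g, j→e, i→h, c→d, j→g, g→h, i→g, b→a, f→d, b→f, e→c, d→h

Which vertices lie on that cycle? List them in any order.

DFS with gray/black marking from f:
f gray
  d gray
    g gray
      h gray
      h black
    g black
    d→h: h black — skip
  d black
  j gray
    j→d: d black — skip
    e gray
      c gray
        c→h: h black — skip
        c→d: d black — skip
        b gray
          b→f: f is gray → back edge
Back edge closes the cycle f → j → e → c → b → f; its vertices are {b, c, e, f, j}.

b, c, e, f, j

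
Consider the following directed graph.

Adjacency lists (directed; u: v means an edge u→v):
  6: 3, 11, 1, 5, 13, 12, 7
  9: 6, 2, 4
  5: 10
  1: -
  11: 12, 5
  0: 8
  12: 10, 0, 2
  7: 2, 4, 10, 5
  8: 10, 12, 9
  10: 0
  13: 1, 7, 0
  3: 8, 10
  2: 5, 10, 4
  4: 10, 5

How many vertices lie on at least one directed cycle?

13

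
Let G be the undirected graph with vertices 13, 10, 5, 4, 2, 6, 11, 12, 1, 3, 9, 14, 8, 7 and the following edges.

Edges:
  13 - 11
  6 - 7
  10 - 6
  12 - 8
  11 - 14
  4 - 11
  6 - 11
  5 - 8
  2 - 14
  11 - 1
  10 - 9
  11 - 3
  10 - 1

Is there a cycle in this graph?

DFS, tracking each vertex's parent; an edge to a visited non-parent vertex closes a cycle.
Start from 8:
visit 8 (parent –)
  visit 12 (parent 8)
    12–8: parent, skip
  visit 5 (parent 8)
    5–8: parent, skip
visit 13 (parent –)
  visit 11 (parent 13)
    visit 14 (parent 11)
      14–11: parent, skip
      visit 2 (parent 14)
        2–14: parent, skip
    visit 3 (parent 11)
      3–11: parent, skip
    11–13: parent, skip
    visit 1 (parent 11)
      visit 10 (parent 1)
        10–1: parent, skip
        visit 9 (parent 10)
          9–10: parent, skip
        visit 6 (parent 10)
          6–10: parent, skip
          visit 7 (parent 6)
            7–6: parent, skip
          6–11: 11 visited and ≠ parent → cycle
Cycle: 11 – 1 – 10 – 6 – 11.

Yes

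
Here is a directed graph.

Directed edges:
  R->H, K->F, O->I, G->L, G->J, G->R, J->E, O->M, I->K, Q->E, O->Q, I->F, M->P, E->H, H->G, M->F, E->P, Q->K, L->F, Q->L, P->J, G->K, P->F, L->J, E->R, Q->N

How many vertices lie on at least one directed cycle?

A vertex is on a directed cycle iff it belongs to a strongly connected component of size ≥ 2 (or has a self-loop).
The vertices on cycles are {E, G, H, J, L, P, R} — 7 in total.

7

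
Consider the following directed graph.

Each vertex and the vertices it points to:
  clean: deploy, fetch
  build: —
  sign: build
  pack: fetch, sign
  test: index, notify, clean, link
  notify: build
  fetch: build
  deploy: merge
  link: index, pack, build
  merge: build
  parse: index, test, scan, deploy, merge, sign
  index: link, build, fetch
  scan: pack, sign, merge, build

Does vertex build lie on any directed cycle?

No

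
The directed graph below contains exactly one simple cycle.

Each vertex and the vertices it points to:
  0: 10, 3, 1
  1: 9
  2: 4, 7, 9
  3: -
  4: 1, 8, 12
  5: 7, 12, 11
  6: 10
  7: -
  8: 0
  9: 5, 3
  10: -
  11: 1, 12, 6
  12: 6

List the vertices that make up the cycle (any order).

1, 5, 9, 11

DFS with gray/black marking from 9:
9 gray
  5 gray
    7 gray
    7 black
    12 gray
      6 gray
        10 gray
        10 black
      6 black
    12 black
    11 gray
      1 gray
        1→9: 9 is gray → back edge
Back edge closes the cycle 9 → 5 → 11 → 1 → 9; its vertices are {1, 5, 9, 11}.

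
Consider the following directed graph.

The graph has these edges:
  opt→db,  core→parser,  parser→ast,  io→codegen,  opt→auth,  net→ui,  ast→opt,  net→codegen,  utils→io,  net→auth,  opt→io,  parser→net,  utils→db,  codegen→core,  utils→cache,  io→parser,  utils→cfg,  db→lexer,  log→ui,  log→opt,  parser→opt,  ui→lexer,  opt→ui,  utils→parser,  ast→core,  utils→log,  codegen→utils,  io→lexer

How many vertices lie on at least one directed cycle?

A vertex is on a directed cycle iff it belongs to a strongly connected component of size ≥ 2 (or has a self-loop).
The vertices on cycles are {io, ast, log, net, opt, core, utils, parser, codegen} — 9 in total.

9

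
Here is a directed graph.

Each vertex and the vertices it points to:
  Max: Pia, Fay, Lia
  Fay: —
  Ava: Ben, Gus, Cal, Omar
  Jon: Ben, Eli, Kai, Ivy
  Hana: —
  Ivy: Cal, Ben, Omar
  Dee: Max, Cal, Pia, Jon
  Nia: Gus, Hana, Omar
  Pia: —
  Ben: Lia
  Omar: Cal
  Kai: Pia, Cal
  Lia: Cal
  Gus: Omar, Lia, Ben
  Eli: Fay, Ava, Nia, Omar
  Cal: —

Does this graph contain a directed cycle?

No

DFS with white/gray/black marking, starting from Max:
Max gray
  Pia gray
  Pia black
  Fay gray
  Fay black
  Lia gray
    Cal gray
    Cal black
  Lia black
Max black
Ava gray
  Ben gray
    Ben→Lia: Lia black — skip
  Ben black
  Gus gray
    Omar gray
      Omar→Cal: Cal black — skip
    Omar black
    Gus→Lia: Lia black — skip
    Gus→Ben: Ben black — skip
  Gus black
  Ava→Cal: Cal black — skip
  Ava→Omar: Omar black — skip
Ava black
Jon gray
  Jon→Ben: Ben black — skip
  Eli gray
    Eli→Fay: Fay black — skip
    Eli→Ava: Ava black — skip
    Nia gray
      Nia→Gus: Gus black — skip
      Hana gray
      Hana black
      Nia→Omar: Omar black — skip
    Nia black
    Eli→Omar: Omar black — skip
  Eli black
  Kai gray
    Kai→Pia: Pia black — skip
    Kai→Cal: Cal black — skip
  Kai black
  Ivy gray
    Ivy→Cal: Cal black — skip
    Ivy→Ben: Ben black — skip
    Ivy→Omar: Omar black — skip
  Ivy black
Jon black
Dee gray
  Dee→Max: Max black — skip
  Dee→Cal: Cal black — skip
  Dee→Pia: Pia black — skip
  Dee→Jon: Jon black — skip
Dee black
Every edge goes to a white or black vertex — no back edge, so the graph is acyclic.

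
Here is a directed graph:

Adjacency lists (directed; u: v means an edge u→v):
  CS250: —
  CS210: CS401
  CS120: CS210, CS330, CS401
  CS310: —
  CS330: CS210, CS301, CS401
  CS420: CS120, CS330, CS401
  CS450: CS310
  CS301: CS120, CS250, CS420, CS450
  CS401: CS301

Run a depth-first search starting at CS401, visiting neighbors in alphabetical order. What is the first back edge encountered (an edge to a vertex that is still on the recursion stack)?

CS210->CS401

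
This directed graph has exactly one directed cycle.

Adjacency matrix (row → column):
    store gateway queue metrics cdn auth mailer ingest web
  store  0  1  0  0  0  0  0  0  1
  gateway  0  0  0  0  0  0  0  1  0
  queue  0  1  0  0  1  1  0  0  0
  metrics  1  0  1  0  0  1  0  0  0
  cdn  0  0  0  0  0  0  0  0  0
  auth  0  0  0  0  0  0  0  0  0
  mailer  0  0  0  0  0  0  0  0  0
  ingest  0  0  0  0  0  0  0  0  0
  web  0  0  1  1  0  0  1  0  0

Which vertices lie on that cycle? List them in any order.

web, store, metrics

DFS with gray/black marking from web:
web gray
  metrics gray
    auth gray
    auth black
    store gray
      gateway gray
        ingest gray
        ingest black
      gateway black
      store→web: web is gray → back edge
Back edge closes the cycle web → metrics → store → web; its vertices are {web, store, metrics}.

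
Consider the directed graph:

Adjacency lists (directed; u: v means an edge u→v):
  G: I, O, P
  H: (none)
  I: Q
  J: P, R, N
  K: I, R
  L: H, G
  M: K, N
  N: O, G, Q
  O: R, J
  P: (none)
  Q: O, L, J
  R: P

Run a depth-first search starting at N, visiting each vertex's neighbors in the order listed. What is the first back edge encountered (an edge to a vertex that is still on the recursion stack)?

J->N

DFS from N (visiting each vertex's neighbors in the order listed); mark gray on enter, black on exit:
N gray
  O gray
    R gray
      P gray
      P black
    R black
    J gray
      J→P: P black — skip
      J→R: R black — skip
      J→N: N is gray → back edge
First back edge: J → N.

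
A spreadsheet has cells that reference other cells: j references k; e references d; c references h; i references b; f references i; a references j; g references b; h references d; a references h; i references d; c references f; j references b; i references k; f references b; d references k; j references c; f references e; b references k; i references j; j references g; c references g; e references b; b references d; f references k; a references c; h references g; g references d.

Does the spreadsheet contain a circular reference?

Yes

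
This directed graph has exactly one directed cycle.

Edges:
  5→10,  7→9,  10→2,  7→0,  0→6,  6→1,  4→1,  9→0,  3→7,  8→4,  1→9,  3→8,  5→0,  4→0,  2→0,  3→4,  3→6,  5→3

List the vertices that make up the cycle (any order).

0, 1, 6, 9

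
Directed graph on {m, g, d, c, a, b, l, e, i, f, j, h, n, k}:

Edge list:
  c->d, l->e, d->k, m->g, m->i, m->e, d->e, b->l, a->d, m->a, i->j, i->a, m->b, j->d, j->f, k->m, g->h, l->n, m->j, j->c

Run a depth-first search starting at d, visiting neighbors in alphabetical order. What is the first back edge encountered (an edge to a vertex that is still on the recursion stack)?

DFS from d (visiting neighbors in alphabetical order); mark gray on enter, black on exit:
d gray
  e gray
  e black
  k gray
    m gray
      a gray
        a→d: d is gray → back edge
First back edge: a → d.

a->d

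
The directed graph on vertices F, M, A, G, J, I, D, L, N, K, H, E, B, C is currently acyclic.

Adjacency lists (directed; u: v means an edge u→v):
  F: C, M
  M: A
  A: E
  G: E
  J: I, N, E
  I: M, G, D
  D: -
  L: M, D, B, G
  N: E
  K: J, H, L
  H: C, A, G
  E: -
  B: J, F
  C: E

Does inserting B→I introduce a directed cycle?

No

Adding B→I creates a cycle iff I can already reach B.
Explore from I: no path reaches B. The graph stays acyclic.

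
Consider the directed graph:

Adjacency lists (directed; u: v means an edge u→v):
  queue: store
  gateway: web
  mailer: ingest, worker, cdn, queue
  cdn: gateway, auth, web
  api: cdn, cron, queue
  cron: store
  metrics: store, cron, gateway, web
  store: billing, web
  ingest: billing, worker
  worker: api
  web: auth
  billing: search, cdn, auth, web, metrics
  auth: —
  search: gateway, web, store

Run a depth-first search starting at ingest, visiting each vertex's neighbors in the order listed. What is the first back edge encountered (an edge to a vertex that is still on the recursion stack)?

store->billing

DFS from ingest (visiting each vertex's neighbors in the order listed); mark gray on enter, black on exit:
ingest gray
  billing gray
    search gray
      gateway gray
        web gray
          auth gray
          auth black
        web black
      gateway black
      search→web: web black — skip
      store gray
        store→billing: billing is gray → back edge
First back edge: store → billing.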